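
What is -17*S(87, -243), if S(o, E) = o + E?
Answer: 2652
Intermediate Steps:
S(o, E) = E + o
-17*S(87, -243) = -17*(-243 + 87) = -17*(-156) = 2652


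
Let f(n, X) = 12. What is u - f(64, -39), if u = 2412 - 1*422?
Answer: 1978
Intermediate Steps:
u = 1990 (u = 2412 - 422 = 1990)
u - f(64, -39) = 1990 - 1*12 = 1990 - 12 = 1978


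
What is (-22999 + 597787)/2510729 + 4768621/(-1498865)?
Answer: -11111185419089/3763243822585 ≈ -2.9526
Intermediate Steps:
(-22999 + 597787)/2510729 + 4768621/(-1498865) = 574788*(1/2510729) + 4768621*(-1/1498865) = 574788/2510729 - 4768621/1498865 = -11111185419089/3763243822585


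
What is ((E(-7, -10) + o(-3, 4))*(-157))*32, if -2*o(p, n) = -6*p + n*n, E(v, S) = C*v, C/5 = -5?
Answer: -793792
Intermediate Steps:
C = -25 (C = 5*(-5) = -25)
E(v, S) = -25*v
o(p, n) = 3*p - n²/2 (o(p, n) = -(-6*p + n*n)/2 = -(-6*p + n²)/2 = -(n² - 6*p)/2 = 3*p - n²/2)
((E(-7, -10) + o(-3, 4))*(-157))*32 = ((-25*(-7) + (3*(-3) - ½*4²))*(-157))*32 = ((175 + (-9 - ½*16))*(-157))*32 = ((175 + (-9 - 8))*(-157))*32 = ((175 - 17)*(-157))*32 = (158*(-157))*32 = -24806*32 = -793792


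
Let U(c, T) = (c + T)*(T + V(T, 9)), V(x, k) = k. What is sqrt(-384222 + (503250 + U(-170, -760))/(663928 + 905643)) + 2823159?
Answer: 2823159 + I*sqrt(946549422303201822)/1569571 ≈ 2.8232e+6 + 619.86*I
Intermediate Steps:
U(c, T) = (9 + T)*(T + c) (U(c, T) = (c + T)*(T + 9) = (T + c)*(9 + T) = (9 + T)*(T + c))
sqrt(-384222 + (503250 + U(-170, -760))/(663928 + 905643)) + 2823159 = sqrt(-384222 + (503250 + ((-760)**2 + 9*(-760) + 9*(-170) - 760*(-170)))/(663928 + 905643)) + 2823159 = sqrt(-384222 + (503250 + (577600 - 6840 - 1530 + 129200))/1569571) + 2823159 = sqrt(-384222 + (503250 + 698430)*(1/1569571)) + 2823159 = sqrt(-384222 + 1201680*(1/1569571)) + 2823159 = sqrt(-384222 + 1201680/1569571) + 2823159 = sqrt(-603062507082/1569571) + 2823159 = I*sqrt(946549422303201822)/1569571 + 2823159 = 2823159 + I*sqrt(946549422303201822)/1569571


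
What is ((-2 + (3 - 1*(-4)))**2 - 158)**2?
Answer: 17689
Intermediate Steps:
((-2 + (3 - 1*(-4)))**2 - 158)**2 = ((-2 + (3 + 4))**2 - 158)**2 = ((-2 + 7)**2 - 158)**2 = (5**2 - 158)**2 = (25 - 158)**2 = (-133)**2 = 17689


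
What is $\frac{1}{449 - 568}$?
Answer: $- \frac{1}{119} \approx -0.0084034$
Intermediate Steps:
$\frac{1}{449 - 568} = \frac{1}{-119} = - \frac{1}{119}$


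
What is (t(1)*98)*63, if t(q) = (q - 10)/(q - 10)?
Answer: 6174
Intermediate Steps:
t(q) = 1 (t(q) = (-10 + q)/(-10 + q) = 1)
(t(1)*98)*63 = (1*98)*63 = 98*63 = 6174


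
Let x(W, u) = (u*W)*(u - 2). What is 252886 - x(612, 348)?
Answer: -73436810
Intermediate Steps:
x(W, u) = W*u*(-2 + u) (x(W, u) = (W*u)*(-2 + u) = W*u*(-2 + u))
252886 - x(612, 348) = 252886 - 612*348*(-2 + 348) = 252886 - 612*348*346 = 252886 - 1*73689696 = 252886 - 73689696 = -73436810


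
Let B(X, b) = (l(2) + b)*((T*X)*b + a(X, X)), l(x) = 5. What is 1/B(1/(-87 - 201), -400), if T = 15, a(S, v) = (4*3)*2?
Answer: -6/106255 ≈ -5.6468e-5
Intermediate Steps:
a(S, v) = 24 (a(S, v) = 12*2 = 24)
B(X, b) = (5 + b)*(24 + 15*X*b) (B(X, b) = (5 + b)*((15*X)*b + 24) = (5 + b)*(15*X*b + 24) = (5 + b)*(24 + 15*X*b))
1/B(1/(-87 - 201), -400) = 1/(120 + 24*(-400) + 15*(-400)²/(-87 - 201) + 75*(-400)/(-87 - 201)) = 1/(120 - 9600 + 15*160000/(-288) + 75*(-400)/(-288)) = 1/(120 - 9600 + 15*(-1/288)*160000 + 75*(-1/288)*(-400)) = 1/(120 - 9600 - 25000/3 + 625/6) = 1/(-106255/6) = -6/106255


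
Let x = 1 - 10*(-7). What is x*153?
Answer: 10863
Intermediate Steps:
x = 71 (x = 1 + 70 = 71)
x*153 = 71*153 = 10863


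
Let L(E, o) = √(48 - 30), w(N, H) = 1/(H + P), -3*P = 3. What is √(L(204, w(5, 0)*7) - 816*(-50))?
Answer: √(40800 + 3*√2) ≈ 202.00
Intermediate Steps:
P = -1 (P = -⅓*3 = -1)
w(N, H) = 1/(-1 + H) (w(N, H) = 1/(H - 1) = 1/(-1 + H))
L(E, o) = 3*√2 (L(E, o) = √18 = 3*√2)
√(L(204, w(5, 0)*7) - 816*(-50)) = √(3*√2 - 816*(-50)) = √(3*√2 + 40800) = √(40800 + 3*√2)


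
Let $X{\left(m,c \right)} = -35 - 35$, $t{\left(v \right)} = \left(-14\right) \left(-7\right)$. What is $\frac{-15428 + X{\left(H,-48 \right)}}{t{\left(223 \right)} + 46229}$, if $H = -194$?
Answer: $- \frac{15498}{46327} \approx -0.33454$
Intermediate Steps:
$t{\left(v \right)} = 98$
$X{\left(m,c \right)} = -70$ ($X{\left(m,c \right)} = -35 - 35 = -70$)
$\frac{-15428 + X{\left(H,-48 \right)}}{t{\left(223 \right)} + 46229} = \frac{-15428 - 70}{98 + 46229} = - \frac{15498}{46327}$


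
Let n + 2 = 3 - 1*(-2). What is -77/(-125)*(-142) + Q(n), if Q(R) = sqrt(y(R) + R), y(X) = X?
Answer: -10934/125 + sqrt(6) ≈ -85.022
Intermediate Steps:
n = 3 (n = -2 + (3 - 1*(-2)) = -2 + (3 + 2) = -2 + 5 = 3)
Q(R) = sqrt(2)*sqrt(R) (Q(R) = sqrt(R + R) = sqrt(2*R) = sqrt(2)*sqrt(R))
-77/(-125)*(-142) + Q(n) = -77/(-125)*(-142) + sqrt(2)*sqrt(3) = -77*(-1/125)*(-142) + sqrt(6) = (77/125)*(-142) + sqrt(6) = -10934/125 + sqrt(6)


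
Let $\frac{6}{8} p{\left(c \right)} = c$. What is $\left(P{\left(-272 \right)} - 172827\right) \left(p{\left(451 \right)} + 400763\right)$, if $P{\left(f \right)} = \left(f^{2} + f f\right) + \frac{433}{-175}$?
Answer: $- \frac{5238717252494}{525} \approx -9.9785 \cdot 10^{9}$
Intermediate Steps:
$p{\left(c \right)} = \frac{4 c}{3}$
$P{\left(f \right)} = - \frac{433}{175} + 2 f^{2}$ ($P{\left(f \right)} = \left(f^{2} + f^{2}\right) + 433 \left(- \frac{1}{175}\right) = 2 f^{2} - \frac{433}{175} = - \frac{433}{175} + 2 f^{2}$)
$\left(P{\left(-272 \right)} - 172827\right) \left(p{\left(451 \right)} + 400763\right) = \left(\left(- \frac{433}{175} + 2 \left(-272\right)^{2}\right) - 172827\right) \left(\frac{4}{3} \cdot 451 + 400763\right) = \left(\left(- \frac{433}{175} + 2 \cdot 73984\right) - 172827\right) \left(\frac{1804}{3} + 400763\right) = \left(\left(- \frac{433}{175} + 147968\right) - 172827\right) \frac{1204093}{3} = \left(\frac{25893967}{175} - 172827\right) \frac{1204093}{3} = \left(- \frac{4350758}{175}\right) \frac{1204093}{3} = - \frac{5238717252494}{525}$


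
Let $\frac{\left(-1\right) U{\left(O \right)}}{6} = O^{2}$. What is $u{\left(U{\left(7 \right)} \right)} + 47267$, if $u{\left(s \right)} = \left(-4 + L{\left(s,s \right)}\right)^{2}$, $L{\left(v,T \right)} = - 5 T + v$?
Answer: $1420851$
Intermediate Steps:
$L{\left(v,T \right)} = v - 5 T$
$U{\left(O \right)} = - 6 O^{2}$
$u{\left(s \right)} = \left(-4 - 4 s\right)^{2}$ ($u{\left(s \right)} = \left(-4 + \left(s - 5 s\right)\right)^{2} = \left(-4 - 4 s\right)^{2}$)
$u{\left(U{\left(7 \right)} \right)} + 47267 = 16 \left(1 - 6 \cdot 7^{2}\right)^{2} + 47267 = 16 \left(1 - 294\right)^{2} + 47267 = 16 \left(-293\right)^{2} + 47267 = 16 \cdot 85849 + 47267 = 1373584 + 47267 = 1420851$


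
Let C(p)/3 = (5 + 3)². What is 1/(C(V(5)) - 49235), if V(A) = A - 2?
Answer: -1/49043 ≈ -2.0390e-5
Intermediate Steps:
V(A) = -2 + A
C(p) = 192 (C(p) = 3*(5 + 3)² = 3*8² = 3*64 = 192)
1/(C(V(5)) - 49235) = 1/(192 - 49235) = 1/(-49043) = -1/49043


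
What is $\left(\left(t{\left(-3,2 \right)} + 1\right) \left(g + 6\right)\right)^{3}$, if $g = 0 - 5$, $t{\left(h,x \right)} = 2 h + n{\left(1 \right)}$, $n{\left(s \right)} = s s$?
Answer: $-64$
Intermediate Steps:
$n{\left(s \right)} = s^{2}$
$t{\left(h,x \right)} = 1 + 2 h$ ($t{\left(h,x \right)} = 2 h + 1^{2} = 2 h + 1 = 1 + 2 h$)
$g = -5$ ($g = 0 - 5 = -5$)
$\left(\left(t{\left(-3,2 \right)} + 1\right) \left(g + 6\right)\right)^{3} = \left(\left(\left(1 + 2 \left(-3\right)\right) + 1\right) \left(-5 + 6\right)\right)^{3} = \left(\left(\left(1 - 6\right) + 1\right) 1\right)^{3} = \left(\left(-5 + 1\right) 1\right)^{3} = \left(\left(-4\right) 1\right)^{3} = \left(-4\right)^{3} = -64$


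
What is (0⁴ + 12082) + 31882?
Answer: 43964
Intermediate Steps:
(0⁴ + 12082) + 31882 = (0 + 12082) + 31882 = 12082 + 31882 = 43964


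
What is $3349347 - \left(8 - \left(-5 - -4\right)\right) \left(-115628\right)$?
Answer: $4389999$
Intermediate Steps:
$3349347 - \left(8 - \left(-5 - -4\right)\right) \left(-115628\right) = 3349347 - \left(8 - \left(-5 + 4\right)\right) \left(-115628\right) = 3349347 - \left(8 - -1\right) \left(-115628\right) = 3349347 - \left(8 + 1\right) \left(-115628\right) = 3349347 - 9 \left(-115628\right) = 3349347 - -1040652 = 3349347 + 1040652 = 4389999$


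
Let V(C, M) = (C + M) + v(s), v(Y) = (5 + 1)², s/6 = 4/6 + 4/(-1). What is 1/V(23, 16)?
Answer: 1/75 ≈ 0.013333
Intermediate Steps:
s = -20 (s = 6*(4/6 + 4/(-1)) = 6*(4*(⅙) + 4*(-1)) = 6*(⅔ - 4) = 6*(-10/3) = -20)
v(Y) = 36 (v(Y) = 6² = 36)
V(C, M) = 36 + C + M (V(C, M) = (C + M) + 36 = 36 + C + M)
1/V(23, 16) = 1/(36 + 23 + 16) = 1/75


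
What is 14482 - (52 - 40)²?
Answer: 14338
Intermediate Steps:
14482 - (52 - 40)² = 14482 - 1*12² = 14482 - 1*144 = 14482 - 144 = 14338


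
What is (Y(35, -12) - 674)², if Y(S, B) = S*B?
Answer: 1196836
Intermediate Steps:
Y(S, B) = B*S
(Y(35, -12) - 674)² = (-12*35 - 674)² = (-420 - 674)² = (-1094)² = 1196836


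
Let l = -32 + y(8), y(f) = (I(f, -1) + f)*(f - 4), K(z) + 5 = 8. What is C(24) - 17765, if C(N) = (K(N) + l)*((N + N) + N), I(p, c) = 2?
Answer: -16973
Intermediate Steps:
K(z) = 3 (K(z) = -5 + 8 = 3)
y(f) = (-4 + f)*(2 + f) (y(f) = (2 + f)*(f - 4) = (2 + f)*(-4 + f) = (-4 + f)*(2 + f))
l = 8 (l = -32 + (-8 + 8**2 - 2*8) = -32 + (-8 + 64 - 16) = -32 + 40 = 8)
C(N) = 33*N (C(N) = (3 + 8)*((N + N) + N) = 11*(2*N + N) = 11*(3*N) = 33*N)
C(24) - 17765 = 33*24 - 17765 = 792 - 17765 = -16973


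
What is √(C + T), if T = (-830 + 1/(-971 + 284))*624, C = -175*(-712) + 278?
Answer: 7*I*√420644146/229 ≈ 626.93*I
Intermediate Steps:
C = 124878 (C = 124600 + 278 = 124878)
T = -118603888/229 (T = (-830 + 1/(-687))*624 = (-830 - 1/687)*624 = -570211/687*624 = -118603888/229 ≈ -5.1792e+5)
√(C + T) = √(124878 - 118603888/229) = √(-90006826/229) = 7*I*√420644146/229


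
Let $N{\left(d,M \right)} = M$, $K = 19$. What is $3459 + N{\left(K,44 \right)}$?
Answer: $3503$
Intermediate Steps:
$3459 + N{\left(K,44 \right)} = 3459 + 44 = 3503$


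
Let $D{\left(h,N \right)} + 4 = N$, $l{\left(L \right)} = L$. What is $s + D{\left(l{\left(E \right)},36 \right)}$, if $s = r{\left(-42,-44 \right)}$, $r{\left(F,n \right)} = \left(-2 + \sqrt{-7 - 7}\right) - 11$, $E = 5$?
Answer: $19 + i \sqrt{14} \approx 19.0 + 3.7417 i$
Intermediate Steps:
$D{\left(h,N \right)} = -4 + N$
$r{\left(F,n \right)} = -13 + i \sqrt{14}$ ($r{\left(F,n \right)} = \left(-2 + \sqrt{-14}\right) - 11 = \left(-2 + i \sqrt{14}\right) - 11 = -13 + i \sqrt{14}$)
$s = -13 + i \sqrt{14} \approx -13.0 + 3.7417 i$
$s + D{\left(l{\left(E \right)},36 \right)} = \left(-13 + i \sqrt{14}\right) + \left(-4 + 36\right) = \left(-13 + i \sqrt{14}\right) + 32 = 19 + i \sqrt{14}$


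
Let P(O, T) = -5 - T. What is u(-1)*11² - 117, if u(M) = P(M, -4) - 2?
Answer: -480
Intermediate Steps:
u(M) = -3 (u(M) = (-5 - 1*(-4)) - 2 = (-5 + 4) - 2 = -1 - 2 = -3)
u(-1)*11² - 117 = -3*11² - 117 = -3*121 - 117 = -363 - 117 = -480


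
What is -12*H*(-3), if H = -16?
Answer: -576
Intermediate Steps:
-12*H*(-3) = -12*(-16)*(-3) = 192*(-3) = -576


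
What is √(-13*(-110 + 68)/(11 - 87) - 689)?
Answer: I*√1005290/38 ≈ 26.385*I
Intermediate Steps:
√(-13*(-110 + 68)/(11 - 87) - 689) = √(-(-546)/(-76) - 689) = √(-(-546)*(-1)/76 - 689) = √(-13*21/38 - 689) = √(-273/38 - 689) = √(-26455/38) = I*√1005290/38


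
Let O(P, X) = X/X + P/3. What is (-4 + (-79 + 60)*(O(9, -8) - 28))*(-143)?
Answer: -64636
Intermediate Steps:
O(P, X) = 1 + P/3 (O(P, X) = 1 + P*(1/3) = 1 + P/3)
(-4 + (-79 + 60)*(O(9, -8) - 28))*(-143) = (-4 + (-79 + 60)*((1 + (1/3)*9) - 28))*(-143) = (-4 - 19*((1 + 3) - 28))*(-143) = (-4 - 19*(4 - 28))*(-143) = (-4 - 19*(-24))*(-143) = (-4 + 456)*(-143) = 452*(-143) = -64636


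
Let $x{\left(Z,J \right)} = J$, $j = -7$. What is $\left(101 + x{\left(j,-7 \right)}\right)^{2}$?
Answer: $8836$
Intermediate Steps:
$\left(101 + x{\left(j,-7 \right)}\right)^{2} = \left(101 - 7\right)^{2} = 94^{2} = 8836$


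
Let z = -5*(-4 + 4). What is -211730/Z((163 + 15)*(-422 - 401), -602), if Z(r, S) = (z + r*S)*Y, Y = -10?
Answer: 21173/88189388 ≈ 0.00024009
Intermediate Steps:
z = 0 (z = -5*0 = 0)
Z(r, S) = -10*S*r (Z(r, S) = (0 + r*S)*(-10) = (0 + S*r)*(-10) = (S*r)*(-10) = -10*S*r)
-211730/Z((163 + 15)*(-422 - 401), -602) = -211730*1/(6020*(-422 - 401)*(163 + 15)) = -211730/((-10*(-602)*178*(-823))) = -211730/((-10*(-602)*(-146494))) = -211730/(-881893880) = -211730*(-1/881893880) = 21173/88189388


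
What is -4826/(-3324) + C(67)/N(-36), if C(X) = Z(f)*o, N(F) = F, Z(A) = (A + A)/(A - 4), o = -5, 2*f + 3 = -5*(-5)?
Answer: 32954/17451 ≈ 1.8884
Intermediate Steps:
f = 11 (f = -3/2 + (-5*(-5))/2 = -3/2 + (1/2)*25 = -3/2 + 25/2 = 11)
Z(A) = 2*A/(-4 + A) (Z(A) = (2*A)/(-4 + A) = 2*A/(-4 + A))
C(X) = -110/7 (C(X) = (2*11/(-4 + 11))*(-5) = (2*11/7)*(-5) = (2*11*(1/7))*(-5) = (22/7)*(-5) = -110/7)
-4826/(-3324) + C(67)/N(-36) = -4826/(-3324) - 110/7/(-36) = -4826*(-1/3324) - 110/7*(-1/36) = 2413/1662 + 55/126 = 32954/17451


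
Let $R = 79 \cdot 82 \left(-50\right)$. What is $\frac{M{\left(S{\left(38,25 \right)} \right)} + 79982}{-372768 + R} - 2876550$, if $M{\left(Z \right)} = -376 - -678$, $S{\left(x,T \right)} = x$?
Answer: $- \frac{501000103921}{174167} \approx -2.8766 \cdot 10^{6}$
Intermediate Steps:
$R = -323900$ ($R = 6478 \left(-50\right) = -323900$)
$M{\left(Z \right)} = 302$ ($M{\left(Z \right)} = -376 + 678 = 302$)
$\frac{M{\left(S{\left(38,25 \right)} \right)} + 79982}{-372768 + R} - 2876550 = \frac{302 + 79982}{-372768 - 323900} - 2876550 = \frac{80284}{-696668} - 2876550 = 80284 \left(- \frac{1}{696668}\right) - 2876550 = - \frac{20071}{174167} - 2876550 = - \frac{501000103921}{174167}$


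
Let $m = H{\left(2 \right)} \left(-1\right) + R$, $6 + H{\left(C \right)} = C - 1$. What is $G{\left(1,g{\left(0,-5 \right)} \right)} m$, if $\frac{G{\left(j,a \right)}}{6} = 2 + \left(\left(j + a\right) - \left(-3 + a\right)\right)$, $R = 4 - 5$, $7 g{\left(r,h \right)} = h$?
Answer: $144$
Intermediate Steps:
$g{\left(r,h \right)} = \frac{h}{7}$
$H{\left(C \right)} = -7 + C$ ($H{\left(C \right)} = -6 + \left(C - 1\right) = -6 + \left(-1 + C\right) = -7 + C$)
$R = -1$ ($R = 4 - 5 = -1$)
$m = 4$ ($m = \left(-7 + 2\right) \left(-1\right) - 1 = \left(-5\right) \left(-1\right) - 1 = 5 - 1 = 4$)
$G{\left(j,a \right)} = 30 + 6 j$ ($G{\left(j,a \right)} = 6 \left(2 + \left(\left(j + a\right) - \left(-3 + a\right)\right)\right) = 6 \left(2 + \left(\left(a + j\right) - \left(-3 + a\right)\right)\right) = 6 \left(2 + \left(3 + j\right)\right) = 6 \left(5 + j\right) = 30 + 6 j$)
$G{\left(1,g{\left(0,-5 \right)} \right)} m = \left(30 + 6 \cdot 1\right) 4 = \left(30 + 6\right) 4 = 36 \cdot 4 = 144$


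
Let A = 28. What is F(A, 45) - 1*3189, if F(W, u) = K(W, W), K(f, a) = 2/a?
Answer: -44645/14 ≈ -3188.9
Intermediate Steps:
F(W, u) = 2/W
F(A, 45) - 1*3189 = 2/28 - 1*3189 = 2*(1/28) - 3189 = 1/14 - 3189 = -44645/14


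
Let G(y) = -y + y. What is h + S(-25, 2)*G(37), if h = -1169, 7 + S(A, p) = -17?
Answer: -1169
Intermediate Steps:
S(A, p) = -24 (S(A, p) = -7 - 17 = -24)
G(y) = 0
h + S(-25, 2)*G(37) = -1169 - 24*0 = -1169 + 0 = -1169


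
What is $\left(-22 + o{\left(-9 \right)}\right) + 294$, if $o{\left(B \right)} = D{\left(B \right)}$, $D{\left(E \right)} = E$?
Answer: $263$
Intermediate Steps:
$o{\left(B \right)} = B$
$\left(-22 + o{\left(-9 \right)}\right) + 294 = \left(-22 - 9\right) + 294 = -31 + 294 = 263$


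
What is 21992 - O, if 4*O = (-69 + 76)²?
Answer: 87919/4 ≈ 21980.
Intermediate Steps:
O = 49/4 (O = (-69 + 76)²/4 = (¼)*7² = (¼)*49 = 49/4 ≈ 12.250)
21992 - O = 21992 - 1*49/4 = 21992 - 49/4 = 87919/4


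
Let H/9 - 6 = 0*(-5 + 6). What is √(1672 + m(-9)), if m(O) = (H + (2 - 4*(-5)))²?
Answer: 14*√38 ≈ 86.302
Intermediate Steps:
H = 54 (H = 54 + 9*(0*(-5 + 6)) = 54 + 9*(0*1) = 54 + 9*0 = 54 + 0 = 54)
m(O) = 5776 (m(O) = (54 + (2 - 4*(-5)))² = (54 + (2 + 20))² = (54 + 22)² = 76² = 5776)
√(1672 + m(-9)) = √(1672 + 5776) = √7448 = 14*√38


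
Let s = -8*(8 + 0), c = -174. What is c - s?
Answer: -110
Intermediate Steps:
s = -64 (s = -8*8 = -64)
c - s = -174 - 1*(-64) = -174 + 64 = -110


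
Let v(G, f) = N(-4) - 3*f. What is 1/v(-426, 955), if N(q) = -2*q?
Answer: -1/2857 ≈ -0.00035002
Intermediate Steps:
v(G, f) = 8 - 3*f (v(G, f) = -2*(-4) - 3*f = 8 - 3*f)
1/v(-426, 955) = 1/(8 - 3*955) = 1/(8 - 2865) = 1/(-2857) = -1/2857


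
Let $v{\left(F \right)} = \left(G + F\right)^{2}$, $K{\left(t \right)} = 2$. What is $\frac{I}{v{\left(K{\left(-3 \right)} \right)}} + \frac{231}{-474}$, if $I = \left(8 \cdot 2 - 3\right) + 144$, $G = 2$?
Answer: $\frac{11787}{1264} \approx 9.3252$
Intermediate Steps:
$I = 157$ ($I = \left(16 - 3\right) + 144 = 13 + 144 = 157$)
$v{\left(F \right)} = \left(2 + F\right)^{2}$
$\frac{I}{v{\left(K{\left(-3 \right)} \right)}} + \frac{231}{-474} = \frac{157}{\left(2 + 2\right)^{2}} + \frac{231}{-474} = \frac{157}{4^{2}} + 231 \left(- \frac{1}{474}\right) = \frac{157}{16} - \frac{77}{158} = \frac{11787}{1264}$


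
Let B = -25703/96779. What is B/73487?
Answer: -25703/7111998373 ≈ -3.6140e-6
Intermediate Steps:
B = -25703/96779 (B = -25703*1/96779 = -25703/96779 ≈ -0.26558)
B/73487 = -25703/96779/73487 = -25703/96779*1/73487 = -25703/7111998373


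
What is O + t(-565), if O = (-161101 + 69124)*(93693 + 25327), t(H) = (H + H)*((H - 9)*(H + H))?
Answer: -11680043140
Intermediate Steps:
t(H) = 4*H**2*(-9 + H) (t(H) = (2*H)*((-9 + H)*(2*H)) = (2*H)*(2*H*(-9 + H)) = 4*H**2*(-9 + H))
O = -10947102540 (O = -91977*119020 = -10947102540)
O + t(-565) = -10947102540 + 4*(-565)**2*(-9 - 565) = -10947102540 + 4*319225*(-574) = -10947102540 - 732940600 = -11680043140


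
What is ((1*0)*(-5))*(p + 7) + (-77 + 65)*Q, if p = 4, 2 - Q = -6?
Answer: -96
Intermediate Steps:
Q = 8 (Q = 2 - 1*(-6) = 2 + 6 = 8)
((1*0)*(-5))*(p + 7) + (-77 + 65)*Q = ((1*0)*(-5))*(4 + 7) + (-77 + 65)*8 = (0*(-5))*11 - 12*8 = 0*11 - 96 = 0 - 96 = -96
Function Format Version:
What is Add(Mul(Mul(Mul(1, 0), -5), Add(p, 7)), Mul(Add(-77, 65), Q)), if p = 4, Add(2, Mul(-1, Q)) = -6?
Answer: -96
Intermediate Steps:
Q = 8 (Q = Add(2, Mul(-1, -6)) = Add(2, 6) = 8)
Add(Mul(Mul(Mul(1, 0), -5), Add(p, 7)), Mul(Add(-77, 65), Q)) = Add(Mul(Mul(Mul(1, 0), -5), Add(4, 7)), Mul(Add(-77, 65), 8)) = Add(Mul(Mul(0, -5), 11), Mul(-12, 8)) = Add(Mul(0, 11), -96) = Add(0, -96) = -96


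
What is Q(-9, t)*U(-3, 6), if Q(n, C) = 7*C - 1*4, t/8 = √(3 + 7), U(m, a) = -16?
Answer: 64 - 896*√10 ≈ -2769.4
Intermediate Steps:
t = 8*√10 (t = 8*√(3 + 7) = 8*√10 ≈ 25.298)
Q(n, C) = -4 + 7*C (Q(n, C) = 7*C - 4 = -4 + 7*C)
Q(-9, t)*U(-3, 6) = (-4 + 7*(8*√10))*(-16) = (-4 + 56*√10)*(-16) = 64 - 896*√10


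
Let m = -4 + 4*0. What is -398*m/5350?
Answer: 796/2675 ≈ 0.29757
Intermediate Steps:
m = -4 (m = -4 + 0 = -4)
-398*m/5350 = -398*(-4)/5350 = 1592*(1/5350) = 796/2675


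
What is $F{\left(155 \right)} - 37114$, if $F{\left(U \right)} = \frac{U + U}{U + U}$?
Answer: $-37113$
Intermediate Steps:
$F{\left(U \right)} = 1$ ($F{\left(U \right)} = \frac{2 U}{2 U} = 2 U \frac{1}{2 U} = 1$)
$F{\left(155 \right)} - 37114 = 1 - 37114 = -37113$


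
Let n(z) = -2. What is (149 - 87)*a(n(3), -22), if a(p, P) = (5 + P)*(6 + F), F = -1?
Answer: -5270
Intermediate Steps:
a(p, P) = 25 + 5*P (a(p, P) = (5 + P)*(6 - 1) = (5 + P)*5 = 25 + 5*P)
(149 - 87)*a(n(3), -22) = (149 - 87)*(25 + 5*(-22)) = 62*(25 - 110) = 62*(-85) = -5270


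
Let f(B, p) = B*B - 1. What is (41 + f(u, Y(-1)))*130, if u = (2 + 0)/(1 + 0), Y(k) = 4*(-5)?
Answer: 5720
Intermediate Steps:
Y(k) = -20
u = 2 (u = 2/1 = 2*1 = 2)
f(B, p) = -1 + B² (f(B, p) = B² - 1 = -1 + B²)
(41 + f(u, Y(-1)))*130 = (41 + (-1 + 2²))*130 = (41 + (-1 + 4))*130 = (41 + 3)*130 = 44*130 = 5720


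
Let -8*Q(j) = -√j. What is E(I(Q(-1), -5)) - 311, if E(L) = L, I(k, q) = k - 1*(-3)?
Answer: -308 + I/8 ≈ -308.0 + 0.125*I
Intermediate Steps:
Q(j) = √j/8 (Q(j) = -(-1)*√j/8 = √j/8)
I(k, q) = 3 + k (I(k, q) = k + 3 = 3 + k)
E(I(Q(-1), -5)) - 311 = (3 + √(-1)/8) - 311 = (3 + I/8) - 311 = -308 + I/8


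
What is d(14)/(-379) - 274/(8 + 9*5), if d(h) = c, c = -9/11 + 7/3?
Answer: -3429568/662871 ≈ -5.1738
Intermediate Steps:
c = 50/33 (c = -9*1/11 + 7*(⅓) = -9/11 + 7/3 = 50/33 ≈ 1.5152)
d(h) = 50/33
d(14)/(-379) - 274/(8 + 9*5) = (50/33)/(-379) - 274/(8 + 9*5) = (50/33)*(-1/379) - 274/(8 + 45) = -50/12507 - 274/53 = -3429568/662871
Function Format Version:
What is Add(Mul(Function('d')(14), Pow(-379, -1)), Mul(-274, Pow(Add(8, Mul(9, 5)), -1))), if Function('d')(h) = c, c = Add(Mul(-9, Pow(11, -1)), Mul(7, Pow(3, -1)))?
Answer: Rational(-3429568, 662871) ≈ -5.1738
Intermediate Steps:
c = Rational(50, 33) (c = Add(Mul(-9, Rational(1, 11)), Mul(7, Rational(1, 3))) = Add(Rational(-9, 11), Rational(7, 3)) = Rational(50, 33) ≈ 1.5152)
Function('d')(h) = Rational(50, 33)
Add(Mul(Function('d')(14), Pow(-379, -1)), Mul(-274, Pow(Add(8, Mul(9, 5)), -1))) = Add(Mul(Rational(50, 33), Pow(-379, -1)), Mul(-274, Pow(Add(8, Mul(9, 5)), -1))) = Add(Mul(Rational(50, 33), Rational(-1, 379)), Mul(-274, Pow(Add(8, 45), -1))) = Add(Rational(-50, 12507), Mul(-274, Pow(53, -1))) = Add(Rational(-50, 12507), Mul(-274, Rational(1, 53))) = Add(Rational(-50, 12507), Rational(-274, 53)) = Rational(-3429568, 662871)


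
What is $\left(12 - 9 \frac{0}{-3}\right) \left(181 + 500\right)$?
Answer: $8172$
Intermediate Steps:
$\left(12 - 9 \frac{0}{-3}\right) \left(181 + 500\right) = \left(12 - 9 \cdot 0 \left(- \frac{1}{3}\right)\right) 681 = \left(12 - 0\right) 681 = \left(12 + 0\right) 681 = 12 \cdot 681 = 8172$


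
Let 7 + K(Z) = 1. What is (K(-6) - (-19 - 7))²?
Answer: 400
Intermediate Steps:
K(Z) = -6 (K(Z) = -7 + 1 = -6)
(K(-6) - (-19 - 7))² = (-6 - (-19 - 7))² = (-6 - 1*(-26))² = (-6 + 26)² = 20² = 400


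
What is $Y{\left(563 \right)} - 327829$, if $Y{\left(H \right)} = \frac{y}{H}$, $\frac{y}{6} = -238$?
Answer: $- \frac{184569155}{563} \approx -3.2783 \cdot 10^{5}$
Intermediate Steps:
$y = -1428$ ($y = 6 \left(-238\right) = -1428$)
$Y{\left(H \right)} = - \frac{1428}{H}$
$Y{\left(563 \right)} - 327829 = - \frac{1428}{563} - 327829 = - \frac{184569155}{563}$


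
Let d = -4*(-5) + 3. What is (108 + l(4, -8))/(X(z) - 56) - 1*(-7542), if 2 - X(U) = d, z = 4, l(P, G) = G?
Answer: 580634/77 ≈ 7540.7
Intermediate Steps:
d = 23 (d = 20 + 3 = 23)
X(U) = -21 (X(U) = 2 - 1*23 = 2 - 23 = -21)
(108 + l(4, -8))/(X(z) - 56) - 1*(-7542) = (108 - 8)/(-21 - 56) - 1*(-7542) = 100/(-77) + 7542 = 100*(-1/77) + 7542 = -100/77 + 7542 = 580634/77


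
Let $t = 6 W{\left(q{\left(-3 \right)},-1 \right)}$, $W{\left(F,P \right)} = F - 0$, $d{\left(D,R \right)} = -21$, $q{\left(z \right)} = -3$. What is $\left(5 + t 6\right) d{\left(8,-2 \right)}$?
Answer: $2163$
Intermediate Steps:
$W{\left(F,P \right)} = F$ ($W{\left(F,P \right)} = F + 0 = F$)
$t = -18$ ($t = 6 \left(-3\right) = -18$)
$\left(5 + t 6\right) d{\left(8,-2 \right)} = \left(5 - 108\right) \left(-21\right) = \left(-103\right) \left(-21\right) = 2163$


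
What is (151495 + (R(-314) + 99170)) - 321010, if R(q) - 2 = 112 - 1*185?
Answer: -70416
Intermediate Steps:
R(q) = -71 (R(q) = 2 + (112 - 1*185) = 2 + (112 - 185) = 2 - 73 = -71)
(151495 + (R(-314) + 99170)) - 321010 = (151495 + (-71 + 99170)) - 321010 = (151495 + 99099) - 321010 = 250594 - 321010 = -70416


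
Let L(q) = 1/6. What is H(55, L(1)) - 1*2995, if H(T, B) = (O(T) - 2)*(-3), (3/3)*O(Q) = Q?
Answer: -3154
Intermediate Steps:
O(Q) = Q
L(q) = ⅙
H(T, B) = 6 - 3*T (H(T, B) = (T - 2)*(-3) = (-2 + T)*(-3) = 6 - 3*T)
H(55, L(1)) - 1*2995 = (6 - 3*55) - 1*2995 = (6 - 165) - 2995 = -159 - 2995 = -3154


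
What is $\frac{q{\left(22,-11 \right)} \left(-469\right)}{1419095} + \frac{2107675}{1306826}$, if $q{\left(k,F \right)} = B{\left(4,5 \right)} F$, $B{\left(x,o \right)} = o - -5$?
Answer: $\frac{611682041493}{370902048494} \approx 1.6492$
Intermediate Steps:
$B{\left(x,o \right)} = 5 + o$ ($B{\left(x,o \right)} = o + 5 = 5 + o$)
$q{\left(k,F \right)} = 10 F$ ($q{\left(k,F \right)} = \left(5 + 5\right) F = 10 F$)
$\frac{q{\left(22,-11 \right)} \left(-469\right)}{1419095} + \frac{2107675}{1306826} = \frac{10 \left(-11\right) \left(-469\right)}{1419095} + \frac{2107675}{1306826} = \left(-110\right) \left(-469\right) \frac{1}{1419095} + 2107675 \cdot \frac{1}{1306826} = 51590 \cdot \frac{1}{1419095} + \frac{2107675}{1306826} = \frac{10318}{283819} + \frac{2107675}{1306826} = \frac{611682041493}{370902048494}$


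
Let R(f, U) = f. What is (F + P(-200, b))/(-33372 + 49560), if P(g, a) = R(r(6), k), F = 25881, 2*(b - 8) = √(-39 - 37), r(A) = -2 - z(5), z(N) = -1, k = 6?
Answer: 6470/4047 ≈ 1.5987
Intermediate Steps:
r(A) = -1 (r(A) = -2 - 1*(-1) = -2 + 1 = -1)
b = 8 + I*√19 (b = 8 + √(-39 - 37)/2 = 8 + √(-76)/2 = 8 + (2*I*√19)/2 = 8 + I*√19 ≈ 8.0 + 4.3589*I)
P(g, a) = -1
(F + P(-200, b))/(-33372 + 49560) = (25881 - 1)/(-33372 + 49560) = 25880/16188 = 25880*(1/16188) = 6470/4047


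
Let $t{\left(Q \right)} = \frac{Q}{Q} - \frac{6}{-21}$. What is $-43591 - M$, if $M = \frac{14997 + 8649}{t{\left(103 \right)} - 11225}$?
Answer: $- \frac{1712302492}{39283} \approx -43589.0$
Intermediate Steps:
$t{\left(Q \right)} = \frac{9}{7}$ ($t{\left(Q \right)} = 1 - - \frac{2}{7} = 1 + \frac{2}{7} = \frac{9}{7}$)
$M = - \frac{82761}{39283}$ ($M = \frac{14997 + 8649}{\frac{9}{7} - 11225} = \frac{23646}{- \frac{78566}{7}} = 23646 \left(- \frac{7}{78566}\right) = - \frac{82761}{39283} \approx -2.1068$)
$-43591 - M = -43591 - - \frac{82761}{39283} = -43591 + \frac{82761}{39283} = - \frac{1712302492}{39283}$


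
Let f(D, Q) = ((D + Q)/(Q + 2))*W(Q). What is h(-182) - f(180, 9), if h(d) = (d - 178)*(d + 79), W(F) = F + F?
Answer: 404478/11 ≈ 36771.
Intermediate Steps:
W(F) = 2*F
h(d) = (-178 + d)*(79 + d)
f(D, Q) = 2*Q*(D + Q)/(2 + Q) (f(D, Q) = ((D + Q)/(Q + 2))*(2*Q) = ((D + Q)/(2 + Q))*(2*Q) = 2*Q*(D + Q)/(2 + Q))
h(-182) - f(180, 9) = (-14062 + (-182)² - 99*(-182)) - 2*9*(180 + 9)/(2 + 9) = (-14062 + 33124 + 18018) - 2*9*189/11 = 37080 - 2*9*189/11 = 37080 - 1*3402/11 = 37080 - 3402/11 = 404478/11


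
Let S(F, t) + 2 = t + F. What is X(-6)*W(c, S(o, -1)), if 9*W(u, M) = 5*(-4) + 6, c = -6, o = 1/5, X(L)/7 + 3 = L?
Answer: 98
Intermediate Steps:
X(L) = -21 + 7*L
o = ⅕ ≈ 0.20000
S(F, t) = -2 + F + t (S(F, t) = -2 + (t + F) = -2 + (F + t) = -2 + F + t)
W(u, M) = -14/9 (W(u, M) = (5*(-4) + 6)/9 = (-20 + 6)/9 = (⅑)*(-14) = -14/9)
X(-6)*W(c, S(o, -1)) = (-21 + 7*(-6))*(-14/9) = (-21 - 42)*(-14/9) = -63*(-14/9) = 98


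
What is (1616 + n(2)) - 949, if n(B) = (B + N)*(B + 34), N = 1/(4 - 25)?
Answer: 5161/7 ≈ 737.29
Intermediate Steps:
N = -1/21 (N = 1/(-21) = -1/21 ≈ -0.047619)
n(B) = (34 + B)*(-1/21 + B) (n(B) = (B - 1/21)*(B + 34) = (-1/21 + B)*(34 + B) = (34 + B)*(-1/21 + B))
(1616 + n(2)) - 949 = (1616 + (-34/21 + 2² + (713/21)*2)) - 949 = (1616 + (-34/21 + 4 + 1426/21)) - 949 = (1616 + 492/7) - 949 = 11804/7 - 949 = 5161/7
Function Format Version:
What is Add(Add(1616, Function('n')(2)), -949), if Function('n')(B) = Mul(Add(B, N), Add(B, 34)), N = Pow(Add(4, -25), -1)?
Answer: Rational(5161, 7) ≈ 737.29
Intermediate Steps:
N = Rational(-1, 21) (N = Pow(-21, -1) = Rational(-1, 21) ≈ -0.047619)
Function('n')(B) = Mul(Add(34, B), Add(Rational(-1, 21), B)) (Function('n')(B) = Mul(Add(B, Rational(-1, 21)), Add(B, 34)) = Mul(Add(Rational(-1, 21), B), Add(34, B)) = Mul(Add(34, B), Add(Rational(-1, 21), B)))
Add(Add(1616, Function('n')(2)), -949) = Add(Add(1616, Add(Rational(-34, 21), Pow(2, 2), Mul(Rational(713, 21), 2))), -949) = Add(Add(1616, Add(Rational(-34, 21), 4, Rational(1426, 21))), -949) = Add(Add(1616, Rational(492, 7)), -949) = Add(Rational(11804, 7), -949) = Rational(5161, 7)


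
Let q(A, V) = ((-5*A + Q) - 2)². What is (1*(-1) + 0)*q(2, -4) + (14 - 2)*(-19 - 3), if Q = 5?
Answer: -313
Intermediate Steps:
q(A, V) = (3 - 5*A)² (q(A, V) = ((-5*A + 5) - 2)² = ((5 - 5*A) - 2)² = (3 - 5*A)²)
(1*(-1) + 0)*q(2, -4) + (14 - 2)*(-19 - 3) = (1*(-1) + 0)*(-3 + 5*2)² + (14 - 2)*(-19 - 3) = (-1 + 0)*(-3 + 10)² + 12*(-22) = -1*7² - 264 = -1*49 - 264 = -49 - 264 = -313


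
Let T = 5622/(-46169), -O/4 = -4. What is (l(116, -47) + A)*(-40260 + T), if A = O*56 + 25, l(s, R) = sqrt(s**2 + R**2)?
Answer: -1711926766602/46169 - 1858769562*sqrt(15665)/46169 ≈ -4.2119e+7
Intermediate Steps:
O = 16 (O = -4*(-4) = 16)
l(s, R) = sqrt(R**2 + s**2)
T = -5622/46169 (T = 5622*(-1/46169) = -5622/46169 ≈ -0.12177)
A = 921 (A = 16*56 + 25 = 896 + 25 = 921)
(l(116, -47) + A)*(-40260 + T) = (sqrt((-47)**2 + 116**2) + 921)*(-40260 - 5622/46169) = (sqrt(2209 + 13456) + 921)*(-1858769562/46169) = (sqrt(15665) + 921)*(-1858769562/46169) = (921 + sqrt(15665))*(-1858769562/46169) = -1711926766602/46169 - 1858769562*sqrt(15665)/46169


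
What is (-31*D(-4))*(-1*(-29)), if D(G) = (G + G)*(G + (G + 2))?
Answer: -43152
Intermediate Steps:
D(G) = 2*G*(2 + 2*G) (D(G) = (2*G)*(G + (2 + G)) = (2*G)*(2 + 2*G) = 2*G*(2 + 2*G))
(-31*D(-4))*(-1*(-29)) = (-124*(-4)*(1 - 4))*(-1*(-29)) = -124*(-4)*(-3)*29 = -31*48*29 = -1488*29 = -43152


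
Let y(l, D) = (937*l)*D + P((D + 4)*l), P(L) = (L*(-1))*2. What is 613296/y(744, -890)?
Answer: -4259/4299483 ≈ -0.00099058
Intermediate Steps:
P(L) = -2*L (P(L) = -L*2 = -2*L)
y(l, D) = -2*l*(4 + D) + 937*D*l (y(l, D) = (937*l)*D - 2*(D + 4)*l = 937*D*l - 2*(4 + D)*l = 937*D*l - 2*l*(4 + D) = -2*l*(4 + D) + 937*D*l)
613296/y(744, -890) = 613296/((744*(-8 + 935*(-890)))) = 613296/((744*(-8 - 832150))) = 613296/((744*(-832158))) = 613296/(-619125552) = 613296*(-1/619125552) = -4259/4299483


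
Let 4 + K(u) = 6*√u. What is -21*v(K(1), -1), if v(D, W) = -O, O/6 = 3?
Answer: 378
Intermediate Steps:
O = 18 (O = 6*3 = 18)
K(u) = -4 + 6*√u
v(D, W) = -18 (v(D, W) = -1*18 = -18)
-21*v(K(1), -1) = -21*(-18) = 378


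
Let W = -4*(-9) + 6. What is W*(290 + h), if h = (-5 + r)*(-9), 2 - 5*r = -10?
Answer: 65814/5 ≈ 13163.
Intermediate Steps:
r = 12/5 (r = ⅖ - ⅕*(-10) = ⅖ + 2 = 12/5 ≈ 2.4000)
h = 117/5 (h = (-5 + 12/5)*(-9) = -13/5*(-9) = 117/5 ≈ 23.400)
W = 42 (W = 36 + 6 = 42)
W*(290 + h) = 42*(290 + 117/5) = 42*(1567/5) = 65814/5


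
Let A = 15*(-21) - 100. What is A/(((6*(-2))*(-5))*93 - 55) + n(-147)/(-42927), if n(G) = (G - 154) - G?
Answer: -3392771/47434335 ≈ -0.071526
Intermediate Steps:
A = -415 (A = -315 - 100 = -415)
n(G) = -154 (n(G) = (-154 + G) - G = -154)
A/(((6*(-2))*(-5))*93 - 55) + n(-147)/(-42927) = -415/(((6*(-2))*(-5))*93 - 55) - 154/(-42927) = -415/(-12*(-5)*93 - 55) - 154*(-1/42927) = -415/(60*93 - 55) + 154/42927 = -415/(5580 - 55) + 154/42927 = -415/5525 + 154/42927 = -415*1/5525 + 154/42927 = -83/1105 + 154/42927 = -3392771/47434335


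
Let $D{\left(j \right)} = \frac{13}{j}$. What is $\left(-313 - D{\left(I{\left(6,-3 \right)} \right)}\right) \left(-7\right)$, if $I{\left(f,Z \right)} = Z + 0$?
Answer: $\frac{6482}{3} \approx 2160.7$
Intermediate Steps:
$I{\left(f,Z \right)} = Z$
$\left(-313 - D{\left(I{\left(6,-3 \right)} \right)}\right) \left(-7\right) = \left(-313 - \frac{13}{-3}\right) \left(-7\right) = \left(-313 - 13 \left(- \frac{1}{3}\right)\right) \left(-7\right) = \left(-313 - - \frac{13}{3}\right) \left(-7\right) = \left(-313 + \frac{13}{3}\right) \left(-7\right) = \left(- \frac{926}{3}\right) \left(-7\right) = \frac{6482}{3}$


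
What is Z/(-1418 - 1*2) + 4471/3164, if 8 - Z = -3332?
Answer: -210947/224644 ≈ -0.93903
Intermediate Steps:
Z = 3340 (Z = 8 - 1*(-3332) = 8 + 3332 = 3340)
Z/(-1418 - 1*2) + 4471/3164 = 3340/(-1418 - 1*2) + 4471/3164 = 3340/(-1418 - 2) + 4471*(1/3164) = 3340/(-1420) + 4471/3164 = 3340*(-1/1420) + 4471/3164 = -167/71 + 4471/3164 = -210947/224644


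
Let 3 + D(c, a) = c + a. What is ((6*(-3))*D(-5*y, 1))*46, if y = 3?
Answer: 14076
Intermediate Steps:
D(c, a) = -3 + a + c (D(c, a) = -3 + (c + a) = -3 + (a + c) = -3 + a + c)
((6*(-3))*D(-5*y, 1))*46 = ((6*(-3))*(-3 + 1 - 5*3))*46 = -18*(-3 + 1 - 15)*46 = -18*(-17)*46 = 306*46 = 14076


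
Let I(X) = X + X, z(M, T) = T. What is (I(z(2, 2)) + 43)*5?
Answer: 235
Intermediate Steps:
I(X) = 2*X
(I(z(2, 2)) + 43)*5 = (2*2 + 43)*5 = (4 + 43)*5 = 47*5 = 235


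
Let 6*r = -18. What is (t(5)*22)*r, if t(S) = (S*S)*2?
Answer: -3300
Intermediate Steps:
r = -3 (r = (⅙)*(-18) = -3)
t(S) = 2*S² (t(S) = S²*2 = 2*S²)
(t(5)*22)*r = ((2*5²)*22)*(-3) = ((2*25)*22)*(-3) = (50*22)*(-3) = 1100*(-3) = -3300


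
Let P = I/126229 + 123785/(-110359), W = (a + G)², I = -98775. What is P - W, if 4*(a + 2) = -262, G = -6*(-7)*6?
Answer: -1896897760063931/55722024844 ≈ -34042.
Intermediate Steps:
G = 252 (G = 42*6 = 252)
a = -135/2 (a = -2 + (¼)*(-262) = -2 - 131/2 = -135/2 ≈ -67.500)
W = 136161/4 (W = (-135/2 + 252)² = (369/2)² = 136161/4 ≈ 34040.)
P = -26525966990/13930506211 (P = -98775/126229 + 123785/(-110359) = -98775*1/126229 + 123785*(-1/110359) = -98775/126229 - 123785/110359 = -26525966990/13930506211 ≈ -1.9042)
P - W = -26525966990/13930506211 - 1*136161/4 = -26525966990/13930506211 - 136161/4 = -1896897760063931/55722024844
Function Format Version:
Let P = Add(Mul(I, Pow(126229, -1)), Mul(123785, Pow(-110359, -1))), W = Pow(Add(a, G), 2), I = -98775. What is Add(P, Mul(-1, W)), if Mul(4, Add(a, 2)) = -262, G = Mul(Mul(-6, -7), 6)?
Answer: Rational(-1896897760063931, 55722024844) ≈ -34042.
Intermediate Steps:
G = 252 (G = Mul(42, 6) = 252)
a = Rational(-135, 2) (a = Add(-2, Mul(Rational(1, 4), -262)) = Add(-2, Rational(-131, 2)) = Rational(-135, 2) ≈ -67.500)
W = Rational(136161, 4) (W = Pow(Add(Rational(-135, 2), 252), 2) = Pow(Rational(369, 2), 2) = Rational(136161, 4) ≈ 34040.)
P = Rational(-26525966990, 13930506211) (P = Add(Mul(-98775, Pow(126229, -1)), Mul(123785, Pow(-110359, -1))) = Add(Mul(-98775, Rational(1, 126229)), Mul(123785, Rational(-1, 110359))) = Add(Rational(-98775, 126229), Rational(-123785, 110359)) = Rational(-26525966990, 13930506211) ≈ -1.9042)
Add(P, Mul(-1, W)) = Add(Rational(-26525966990, 13930506211), Mul(-1, Rational(136161, 4))) = Add(Rational(-26525966990, 13930506211), Rational(-136161, 4)) = Rational(-1896897760063931, 55722024844)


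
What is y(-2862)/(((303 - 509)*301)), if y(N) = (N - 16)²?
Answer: -4141442/31003 ≈ -133.58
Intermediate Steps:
y(N) = (-16 + N)²
y(-2862)/(((303 - 509)*301)) = (-16 - 2862)²/(((303 - 509)*301)) = (-2878)²/((-206*301)) = 8282884/(-62006) = 8282884*(-1/62006) = -4141442/31003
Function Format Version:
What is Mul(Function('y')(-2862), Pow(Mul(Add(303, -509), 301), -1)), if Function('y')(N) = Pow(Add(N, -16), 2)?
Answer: Rational(-4141442, 31003) ≈ -133.58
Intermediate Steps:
Function('y')(N) = Pow(Add(-16, N), 2)
Mul(Function('y')(-2862), Pow(Mul(Add(303, -509), 301), -1)) = Mul(Pow(Add(-16, -2862), 2), Pow(Mul(Add(303, -509), 301), -1)) = Mul(Pow(-2878, 2), Pow(Mul(-206, 301), -1)) = Mul(8282884, Pow(-62006, -1)) = Mul(8282884, Rational(-1, 62006)) = Rational(-4141442, 31003)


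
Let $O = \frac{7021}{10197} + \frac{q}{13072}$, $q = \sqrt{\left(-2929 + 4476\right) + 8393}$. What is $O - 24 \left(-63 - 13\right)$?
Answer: $\frac{18606349}{10197} + \frac{\sqrt{2485}}{6536} \approx 1824.7$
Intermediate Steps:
$q = 2 \sqrt{2485}$ ($q = \sqrt{1547 + 8393} = \sqrt{9940} = 2 \sqrt{2485} \approx 99.7$)
$O = \frac{7021}{10197} + \frac{\sqrt{2485}}{6536}$ ($O = \frac{7021}{10197} + \frac{2 \sqrt{2485}}{13072} = 7021 \cdot \frac{1}{10197} + 2 \sqrt{2485} \cdot \frac{1}{13072} = \frac{7021}{10197} + \frac{\sqrt{2485}}{6536} \approx 0.69616$)
$O - 24 \left(-63 - 13\right) = \left(\frac{7021}{10197} + \frac{\sqrt{2485}}{6536}\right) - 24 \left(-63 - 13\right) = \left(\frac{7021}{10197} + \frac{\sqrt{2485}}{6536}\right) - 24 \left(-76\right) = \left(\frac{7021}{10197} + \frac{\sqrt{2485}}{6536}\right) - -1824 = \left(\frac{7021}{10197} + \frac{\sqrt{2485}}{6536}\right) + 1824 = \frac{18606349}{10197} + \frac{\sqrt{2485}}{6536}$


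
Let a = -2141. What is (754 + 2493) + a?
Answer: 1106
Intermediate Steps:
(754 + 2493) + a = (754 + 2493) - 2141 = 3247 - 2141 = 1106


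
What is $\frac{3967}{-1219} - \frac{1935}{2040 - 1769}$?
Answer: $- \frac{3433822}{330349} \approx -10.395$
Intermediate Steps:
$\frac{3967}{-1219} - \frac{1935}{2040 - 1769} = 3967 \left(- \frac{1}{1219}\right) - \frac{1935}{271} = - \frac{3967}{1219} - \frac{1935}{271} = - \frac{3433822}{330349}$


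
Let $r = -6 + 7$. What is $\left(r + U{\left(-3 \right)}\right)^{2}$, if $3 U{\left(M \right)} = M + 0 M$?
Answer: $0$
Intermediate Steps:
$U{\left(M \right)} = \frac{M}{3}$ ($U{\left(M \right)} = \frac{M + 0 M}{3} = \frac{M + 0}{3} = \frac{M}{3}$)
$r = 1$
$\left(r + U{\left(-3 \right)}\right)^{2} = \left(1 + \frac{1}{3} \left(-3\right)\right)^{2} = \left(1 - 1\right)^{2} = 0^{2} = 0$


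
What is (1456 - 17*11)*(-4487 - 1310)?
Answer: -7356393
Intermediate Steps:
(1456 - 17*11)*(-4487 - 1310) = (1456 - 187)*(-5797) = 1269*(-5797) = -7356393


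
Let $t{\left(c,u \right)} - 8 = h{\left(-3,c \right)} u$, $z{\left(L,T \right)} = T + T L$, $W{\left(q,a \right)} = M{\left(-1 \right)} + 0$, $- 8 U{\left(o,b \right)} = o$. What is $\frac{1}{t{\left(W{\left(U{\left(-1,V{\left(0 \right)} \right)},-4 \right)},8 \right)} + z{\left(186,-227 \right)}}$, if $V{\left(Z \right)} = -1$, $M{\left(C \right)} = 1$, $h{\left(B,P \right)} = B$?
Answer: $- \frac{1}{42465} \approx -2.3549 \cdot 10^{-5}$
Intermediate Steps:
$U{\left(o,b \right)} = - \frac{o}{8}$
$W{\left(q,a \right)} = 1$ ($W{\left(q,a \right)} = 1 + 0 = 1$)
$z{\left(L,T \right)} = T + L T$
$t{\left(c,u \right)} = 8 - 3 u$
$\frac{1}{t{\left(W{\left(U{\left(-1,V{\left(0 \right)} \right)},-4 \right)},8 \right)} + z{\left(186,-227 \right)}} = \frac{1}{\left(8 - 24\right) - 227 \left(1 + 186\right)} = \frac{1}{\left(8 - 24\right) - 42449} = \frac{1}{-16 - 42449} = \frac{1}{-42465} = - \frac{1}{42465}$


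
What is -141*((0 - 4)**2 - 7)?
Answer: -1269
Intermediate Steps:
-141*((0 - 4)**2 - 7) = -141*((-4)**2 - 7) = -141*(16 - 7) = -141*9 = -1269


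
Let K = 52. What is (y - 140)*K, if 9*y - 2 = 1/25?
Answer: -545116/75 ≈ -7268.2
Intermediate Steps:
y = 17/75 (y = 2/9 + (⅑)/25 = 2/9 + (⅑)*(1/25) = 2/9 + 1/225 = 17/75 ≈ 0.22667)
(y - 140)*K = (17/75 - 140)*52 = -10483/75*52 = -545116/75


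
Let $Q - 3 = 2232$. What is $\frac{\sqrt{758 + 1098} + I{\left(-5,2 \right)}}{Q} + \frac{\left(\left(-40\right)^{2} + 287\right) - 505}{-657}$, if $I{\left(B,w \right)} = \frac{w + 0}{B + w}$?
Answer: $- \frac{1029736}{489465} + \frac{8 \sqrt{29}}{2235} \approx -2.0845$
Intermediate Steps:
$I{\left(B,w \right)} = \frac{w}{B + w}$
$Q = 2235$ ($Q = 3 + 2232 = 2235$)
$\frac{\sqrt{758 + 1098} + I{\left(-5,2 \right)}}{Q} + \frac{\left(\left(-40\right)^{2} + 287\right) - 505}{-657} = \frac{\sqrt{758 + 1098} + \frac{2}{-5 + 2}}{2235} + \frac{\left(\left(-40\right)^{2} + 287\right) - 505}{-657} = \left(\sqrt{1856} + \frac{2}{-3}\right) \frac{1}{2235} + \left(\left(1600 + 287\right) - 505\right) \left(- \frac{1}{657}\right) = \left(8 \sqrt{29} + 2 \left(- \frac{1}{3}\right)\right) \frac{1}{2235} + \left(1887 - 505\right) \left(- \frac{1}{657}\right) = \left(8 \sqrt{29} - \frac{2}{3}\right) \frac{1}{2235} + 1382 \left(- \frac{1}{657}\right) = \left(- \frac{2}{3} + 8 \sqrt{29}\right) \frac{1}{2235} - \frac{1382}{657} = \left(- \frac{2}{6705} + \frac{8 \sqrt{29}}{2235}\right) - \frac{1382}{657} = - \frac{1029736}{489465} + \frac{8 \sqrt{29}}{2235}$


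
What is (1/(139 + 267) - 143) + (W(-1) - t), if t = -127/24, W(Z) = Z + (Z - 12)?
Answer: -739111/4872 ≈ -151.71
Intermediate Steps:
W(Z) = -12 + 2*Z (W(Z) = Z + (-12 + Z) = -12 + 2*Z)
t = -127/24 ≈ -5.2917
(1/(139 + 267) - 143) + (W(-1) - t) = (1/(139 + 267) - 143) + ((-12 + 2*(-1)) - 1*(-127/24)) = (1/406 - 143) + ((-12 - 2) + 127/24) = (1/406 - 143) + (-14 + 127/24) = -58057/406 - 209/24 = -739111/4872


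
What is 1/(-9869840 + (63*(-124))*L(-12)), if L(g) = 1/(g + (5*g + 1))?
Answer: -71/700750828 ≈ -1.0132e-7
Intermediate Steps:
L(g) = 1/(1 + 6*g) (L(g) = 1/(g + (1 + 5*g)) = 1/(1 + 6*g))
1/(-9869840 + (63*(-124))*L(-12)) = 1/(-9869840 + (63*(-124))/(1 + 6*(-12))) = 1/(-9869840 - 7812/(1 - 72)) = 1/(-9869840 - 7812/(-71)) = 1/(-9869840 - 7812*(-1/71)) = 1/(-9869840 + 7812/71) = 1/(-700750828/71) = -71/700750828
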